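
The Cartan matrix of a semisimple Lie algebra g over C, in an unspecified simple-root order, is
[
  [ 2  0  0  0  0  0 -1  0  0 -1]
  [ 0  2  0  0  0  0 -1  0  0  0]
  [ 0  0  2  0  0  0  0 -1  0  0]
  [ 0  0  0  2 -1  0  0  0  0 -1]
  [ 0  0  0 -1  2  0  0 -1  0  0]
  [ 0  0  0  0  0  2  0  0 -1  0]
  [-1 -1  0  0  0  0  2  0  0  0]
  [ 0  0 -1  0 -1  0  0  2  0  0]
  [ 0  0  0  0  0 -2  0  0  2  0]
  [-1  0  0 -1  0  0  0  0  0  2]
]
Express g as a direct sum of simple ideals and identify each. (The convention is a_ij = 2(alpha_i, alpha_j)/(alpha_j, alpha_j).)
The diagram associated to this matrix has two connected components: the simple roots {alpha_1, alpha_2, alpha_3, alpha_4, alpha_5, alpha_7, alpha_8, alpha_10} form a chain of 8 nodes with single edges (A_8), and {alpha_6, alpha_9} form a chain of 2 nodes with a double edge at one end; the terminal node there is the unique short simple root (B_2). A semisimple Lie algebra decomposes uniquely as the direct sum of simple ideals, one per connected component of its Dynkin diagram, so g ≅ A_8 ⊕ B_2 (dimension 80 + 10 = 90).

A_8 ⊕ B_2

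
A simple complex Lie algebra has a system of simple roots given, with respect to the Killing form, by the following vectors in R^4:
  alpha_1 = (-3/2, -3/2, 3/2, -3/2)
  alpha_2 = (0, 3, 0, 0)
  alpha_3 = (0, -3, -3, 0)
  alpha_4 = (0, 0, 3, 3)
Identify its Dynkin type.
F4

Compute the Cartan integers a_ij = 2(alpha_i, alpha_j)/(alpha_j, alpha_j); the resulting 4x4 Cartan matrix is
[[2, -1, 0, 0], [-1, 2, -1, 0], [0, -2, 2, -1], [0, 0, -1, 2]].
The roots have two lengths (squared-length ratio 2:1); the short ones are alpha_{1,2}. The associated Dynkin diagram is a chain of 4 nodes with a double edge between the middle two (F_4), so the type is F_4.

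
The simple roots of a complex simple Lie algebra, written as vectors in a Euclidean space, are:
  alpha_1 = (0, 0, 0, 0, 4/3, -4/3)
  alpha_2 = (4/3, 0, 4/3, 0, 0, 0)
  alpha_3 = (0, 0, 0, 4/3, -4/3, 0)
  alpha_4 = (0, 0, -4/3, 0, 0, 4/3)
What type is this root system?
Compute the Cartan integers a_ij = 2(alpha_i, alpha_j)/(alpha_j, alpha_j); the resulting 4x4 Cartan matrix is
[[2, 0, -1, -1], [0, 2, 0, -1], [-1, 0, 2, 0], [-1, -1, 0, 2]].
All simple roots have the same length, so the diagram is simply laced. The associated Dynkin diagram is a chain of 4 nodes with single edges (A_4), so the type is A_4 (the algebra sl(5)).

type A_4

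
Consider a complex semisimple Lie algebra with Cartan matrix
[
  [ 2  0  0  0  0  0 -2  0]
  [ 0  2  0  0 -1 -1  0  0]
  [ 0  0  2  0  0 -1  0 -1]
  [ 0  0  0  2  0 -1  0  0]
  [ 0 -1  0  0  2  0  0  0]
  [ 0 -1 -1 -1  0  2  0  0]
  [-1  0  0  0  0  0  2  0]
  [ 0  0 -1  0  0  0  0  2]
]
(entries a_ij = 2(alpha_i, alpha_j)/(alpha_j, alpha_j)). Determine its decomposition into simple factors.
B2 ⊕ E6

The diagram associated to this matrix has two connected components: the simple roots {alpha_1, alpha_7} form a chain of 2 nodes with a double edge at one end; the terminal node there is the unique short simple root (B_2), and {alpha_2, alpha_3, alpha_4, alpha_5, alpha_6, alpha_8} form a chain of 5 nodes with one extra node attached to the third node from one end (E_6). A semisimple Lie algebra decomposes uniquely as the direct sum of simple ideals, one per connected component of its Dynkin diagram, so g ≅ B_2 ⊕ E_6 (dimension 10 + 78 = 88).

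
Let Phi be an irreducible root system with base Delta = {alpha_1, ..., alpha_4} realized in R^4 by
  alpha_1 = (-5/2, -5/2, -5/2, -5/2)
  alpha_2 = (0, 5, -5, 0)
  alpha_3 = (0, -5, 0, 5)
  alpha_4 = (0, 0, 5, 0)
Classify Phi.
Compute the Cartan integers a_ij = 2(alpha_i, alpha_j)/(alpha_j, alpha_j); the resulting 4x4 Cartan matrix is
[[2, 0, 0, -1], [0, 2, -1, -2], [0, -1, 2, 0], [-1, -1, 0, 2]].
The roots have two lengths (squared-length ratio 2:1); the short ones are alpha_{1,4}. The associated Dynkin diagram is a chain of 4 nodes with a double edge between the middle two (F_4), so the type is F_4.

F4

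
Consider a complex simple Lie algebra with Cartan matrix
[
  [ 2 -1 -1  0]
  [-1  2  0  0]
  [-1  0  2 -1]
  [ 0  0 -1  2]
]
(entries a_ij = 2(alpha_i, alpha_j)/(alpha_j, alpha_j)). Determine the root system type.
A_4 (sl(5))

The matrix has rank 4 with 2's on the diagonal. Reading the off-diagonal entries as Dynkin edges (a single edge where a_ij = a_ji = -1; a double or triple edge where a_ij * a_ji = 2 or 3), the diagram is a chain of 4 nodes with single edges (A_4). One simple-root ordering that puts it in standard form is (alpha_2, alpha_1, alpha_3, alpha_4). So the algebra is type A_4, i.e. sl(5).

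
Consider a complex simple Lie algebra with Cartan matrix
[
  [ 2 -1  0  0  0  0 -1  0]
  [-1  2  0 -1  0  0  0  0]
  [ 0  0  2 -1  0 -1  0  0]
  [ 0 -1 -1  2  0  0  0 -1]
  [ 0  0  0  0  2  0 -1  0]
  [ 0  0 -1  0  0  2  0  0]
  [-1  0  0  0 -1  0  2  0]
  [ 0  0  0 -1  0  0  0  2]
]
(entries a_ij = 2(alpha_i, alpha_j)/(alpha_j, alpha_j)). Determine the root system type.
The matrix has rank 8 with 2's on the diagonal. Reading the off-diagonal entries as Dynkin edges (a single edge where a_ij = a_ji = -1; a double or triple edge where a_ij * a_ji = 2 or 3), the diagram is a chain of 7 nodes with one extra node attached to the third node from one end (E_8). One simple-root ordering that puts it in standard form is (alpha_6, alpha_8, alpha_3, alpha_4, alpha_2, alpha_1, alpha_7, alpha_5). So the algebra is type E_8.

E8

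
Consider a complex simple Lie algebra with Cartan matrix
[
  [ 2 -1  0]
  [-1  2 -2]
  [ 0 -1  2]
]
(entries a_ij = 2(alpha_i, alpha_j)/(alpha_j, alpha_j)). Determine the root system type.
The matrix has rank 3 with 2's on the diagonal. Reading the off-diagonal entries as Dynkin edges (a single edge where a_ij = a_ji = -1; a double or triple edge where a_ij * a_ji = 2 or 3), the diagram is a chain of 3 nodes with a double edge at one end; the terminal node there is the unique short simple root (B_3). One simple-root ordering that puts it in standard form is (alpha_1, alpha_2, alpha_3). So the algebra is type B_3, i.e. so(7).

B3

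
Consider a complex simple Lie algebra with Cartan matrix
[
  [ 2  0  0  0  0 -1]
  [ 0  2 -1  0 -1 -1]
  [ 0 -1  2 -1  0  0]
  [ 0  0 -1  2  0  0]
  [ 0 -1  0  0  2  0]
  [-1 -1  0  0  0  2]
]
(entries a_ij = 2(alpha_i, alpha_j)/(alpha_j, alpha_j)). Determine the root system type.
E_6

The matrix has rank 6 with 2's on the diagonal. Reading the off-diagonal entries as Dynkin edges (a single edge where a_ij = a_ji = -1; a double or triple edge where a_ij * a_ji = 2 or 3), the diagram is a chain of 5 nodes with one extra node attached to the third node from one end (E_6). One simple-root ordering that puts it in standard form is (alpha_1, alpha_5, alpha_6, alpha_2, alpha_3, alpha_4). So the algebra is type E_6.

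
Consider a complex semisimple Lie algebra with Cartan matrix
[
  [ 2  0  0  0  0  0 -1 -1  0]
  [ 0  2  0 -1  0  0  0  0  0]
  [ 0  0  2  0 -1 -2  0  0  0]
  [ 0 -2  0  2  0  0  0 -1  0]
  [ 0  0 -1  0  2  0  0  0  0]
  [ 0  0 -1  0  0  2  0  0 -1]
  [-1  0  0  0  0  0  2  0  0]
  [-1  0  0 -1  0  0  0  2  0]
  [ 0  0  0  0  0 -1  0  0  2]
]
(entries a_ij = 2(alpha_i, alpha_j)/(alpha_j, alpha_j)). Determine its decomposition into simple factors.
B_5 (so(11)) + F_4

The diagram associated to this matrix has two connected components: the simple roots {alpha_1, alpha_2, alpha_4, alpha_7, alpha_8} form a chain of 5 nodes with a double edge at one end; the terminal node there is the unique short simple root (B_5), and {alpha_3, alpha_5, alpha_6, alpha_9} form a chain of 4 nodes with a double edge between the middle two (F_4). A semisimple Lie algebra decomposes uniquely as the direct sum of simple ideals, one per connected component of its Dynkin diagram, so g ≅ B_5 ⊕ F_4 (dimension 55 + 52 = 107).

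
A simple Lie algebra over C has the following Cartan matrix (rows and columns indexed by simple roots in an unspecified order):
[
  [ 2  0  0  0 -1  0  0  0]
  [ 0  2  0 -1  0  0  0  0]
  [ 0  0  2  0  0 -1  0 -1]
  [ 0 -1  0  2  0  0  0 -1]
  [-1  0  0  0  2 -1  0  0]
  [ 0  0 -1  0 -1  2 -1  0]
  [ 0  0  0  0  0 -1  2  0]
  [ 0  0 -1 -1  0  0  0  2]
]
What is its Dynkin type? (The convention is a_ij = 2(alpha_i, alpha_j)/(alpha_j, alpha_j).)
The matrix has rank 8 with 2's on the diagonal. Reading the off-diagonal entries as Dynkin edges (a single edge where a_ij = a_ji = -1; a double or triple edge where a_ij * a_ji = 2 or 3), the diagram is a chain of 7 nodes with one extra node attached to the third node from one end (E_8). One simple-root ordering that puts it in standard form is (alpha_1, alpha_7, alpha_5, alpha_6, alpha_3, alpha_8, alpha_4, alpha_2). So the algebra is type E_8.

E8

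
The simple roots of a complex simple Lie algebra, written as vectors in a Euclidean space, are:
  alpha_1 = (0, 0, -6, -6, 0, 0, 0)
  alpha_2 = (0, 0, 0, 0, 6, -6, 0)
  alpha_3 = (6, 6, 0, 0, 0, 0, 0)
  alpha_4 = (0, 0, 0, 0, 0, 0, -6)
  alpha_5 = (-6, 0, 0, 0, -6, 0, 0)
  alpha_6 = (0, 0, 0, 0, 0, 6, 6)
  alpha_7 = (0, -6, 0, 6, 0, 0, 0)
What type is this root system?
type B_7

Compute the Cartan integers a_ij = 2(alpha_i, alpha_j)/(alpha_j, alpha_j); the resulting 7x7 Cartan matrix is
[[2, 0, 0, 0, 0, 0, -1], [0, 2, 0, 0, -1, -1, 0], [0, 0, 2, 0, -1, 0, -1], [0, 0, 0, 2, 0, -1, 0], [0, -1, -1, 0, 2, 0, 0], [0, -1, 0, -2, 0, 2, 0], [-1, 0, -1, 0, 0, 0, 2]].
The roots have two lengths (squared-length ratio 2:1); the short ones are alpha_{4}. The associated Dynkin diagram is a chain of 7 nodes with a double edge at one end; the terminal node there is the unique short simple root (B_7), so the type is B_7 (the algebra so(15)).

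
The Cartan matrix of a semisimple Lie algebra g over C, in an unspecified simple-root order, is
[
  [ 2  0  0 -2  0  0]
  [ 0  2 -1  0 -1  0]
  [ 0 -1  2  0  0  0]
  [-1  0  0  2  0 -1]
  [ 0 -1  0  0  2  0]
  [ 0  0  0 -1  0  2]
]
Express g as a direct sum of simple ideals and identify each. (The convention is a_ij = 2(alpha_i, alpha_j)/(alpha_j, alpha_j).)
A_3 (sl(4)) + C_3 (sp(6))

The diagram associated to this matrix has two connected components: the simple roots {alpha_2, alpha_3, alpha_5} form a chain of 3 nodes with single edges (A_3), and {alpha_1, alpha_4, alpha_6} form a chain of 3 nodes with a double edge at one end; the terminal node there is the unique long simple root (C_3). A semisimple Lie algebra decomposes uniquely as the direct sum of simple ideals, one per connected component of its Dynkin diagram, so g ≅ A_3 ⊕ C_3 (dimension 15 + 21 = 36).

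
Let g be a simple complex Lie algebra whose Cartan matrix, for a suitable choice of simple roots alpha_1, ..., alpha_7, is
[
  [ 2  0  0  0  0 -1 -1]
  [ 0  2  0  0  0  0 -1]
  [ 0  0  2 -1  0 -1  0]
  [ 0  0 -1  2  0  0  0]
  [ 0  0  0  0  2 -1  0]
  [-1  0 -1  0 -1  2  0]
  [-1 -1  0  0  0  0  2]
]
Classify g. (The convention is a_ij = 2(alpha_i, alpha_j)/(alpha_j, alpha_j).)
The matrix has rank 7 with 2's on the diagonal. Reading the off-diagonal entries as Dynkin edges (a single edge where a_ij = a_ji = -1; a double or triple edge where a_ij * a_ji = 2 or 3), the diagram is a chain of 6 nodes with one extra node attached to the third node from one end (E_7). One simple-root ordering that puts it in standard form is (alpha_4, alpha_5, alpha_3, alpha_6, alpha_1, alpha_7, alpha_2). So the algebra is type E_7.

E7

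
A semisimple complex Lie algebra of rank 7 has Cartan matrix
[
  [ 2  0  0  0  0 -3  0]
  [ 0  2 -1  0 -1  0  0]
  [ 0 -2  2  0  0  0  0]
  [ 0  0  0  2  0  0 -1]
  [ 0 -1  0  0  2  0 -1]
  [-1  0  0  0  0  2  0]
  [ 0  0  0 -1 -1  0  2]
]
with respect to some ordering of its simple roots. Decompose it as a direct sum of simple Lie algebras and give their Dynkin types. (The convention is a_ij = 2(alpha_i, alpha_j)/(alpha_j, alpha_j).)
C_5 ⊕ G_2

The diagram associated to this matrix has two connected components: the simple roots {alpha_2, alpha_3, alpha_4, alpha_5, alpha_7} form a chain of 5 nodes with a double edge at one end; the terminal node there is the unique long simple root (C_5), and {alpha_1, alpha_6} form two nodes joined by a triple edge (G_2). A semisimple Lie algebra decomposes uniquely as the direct sum of simple ideals, one per connected component of its Dynkin diagram, so g ≅ C_5 ⊕ G_2 (dimension 55 + 14 = 69).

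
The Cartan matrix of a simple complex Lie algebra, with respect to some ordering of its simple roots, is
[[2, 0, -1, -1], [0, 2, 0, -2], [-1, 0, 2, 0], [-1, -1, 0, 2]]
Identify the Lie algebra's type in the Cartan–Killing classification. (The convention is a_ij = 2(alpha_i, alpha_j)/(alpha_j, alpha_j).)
C4

The matrix has rank 4 with 2's on the diagonal. Reading the off-diagonal entries as Dynkin edges (a single edge where a_ij = a_ji = -1; a double or triple edge where a_ij * a_ji = 2 or 3), the diagram is a chain of 4 nodes with a double edge at one end; the terminal node there is the unique long simple root (C_4). One simple-root ordering that puts it in standard form is (alpha_3, alpha_1, alpha_4, alpha_2). So the algebra is type C_4, i.e. sp(8).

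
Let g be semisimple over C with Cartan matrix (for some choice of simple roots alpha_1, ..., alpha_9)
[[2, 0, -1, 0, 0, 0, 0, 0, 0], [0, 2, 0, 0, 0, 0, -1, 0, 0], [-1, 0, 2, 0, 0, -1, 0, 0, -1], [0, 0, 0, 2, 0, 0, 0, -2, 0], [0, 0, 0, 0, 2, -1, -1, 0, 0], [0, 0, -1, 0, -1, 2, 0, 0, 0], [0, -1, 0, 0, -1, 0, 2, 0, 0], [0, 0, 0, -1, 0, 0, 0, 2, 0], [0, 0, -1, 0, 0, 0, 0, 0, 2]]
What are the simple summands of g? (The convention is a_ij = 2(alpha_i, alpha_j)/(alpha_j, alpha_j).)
The diagram associated to this matrix has two connected components: the simple roots {alpha_4, alpha_8} form a chain of 2 nodes with a double edge at one end; the terminal node there is the unique short simple root (B_2), and {alpha_1, alpha_2, alpha_3, alpha_5, alpha_6, alpha_7, alpha_9} form a chain of 5 nodes with a fork of two nodes at one end (D_7). A semisimple Lie algebra decomposes uniquely as the direct sum of simple ideals, one per connected component of its Dynkin diagram, so g ≅ B_2 ⊕ D_7 (dimension 10 + 91 = 101).

B_2 ⊕ D_7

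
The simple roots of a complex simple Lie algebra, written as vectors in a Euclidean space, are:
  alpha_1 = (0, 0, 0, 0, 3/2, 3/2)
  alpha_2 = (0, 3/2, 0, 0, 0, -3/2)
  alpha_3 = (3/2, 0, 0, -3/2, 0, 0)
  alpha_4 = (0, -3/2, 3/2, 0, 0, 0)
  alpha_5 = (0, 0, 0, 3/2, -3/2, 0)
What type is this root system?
Compute the Cartan integers a_ij = 2(alpha_i, alpha_j)/(alpha_j, alpha_j); the resulting 5x5 Cartan matrix is
[[2, -1, 0, 0, -1], [-1, 2, 0, -1, 0], [0, 0, 2, 0, -1], [0, -1, 0, 2, 0], [-1, 0, -1, 0, 2]].
All simple roots have the same length, so the diagram is simply laced. The associated Dynkin diagram is a chain of 5 nodes with single edges (A_5), so the type is A_5 (the algebra sl(6)).

A_5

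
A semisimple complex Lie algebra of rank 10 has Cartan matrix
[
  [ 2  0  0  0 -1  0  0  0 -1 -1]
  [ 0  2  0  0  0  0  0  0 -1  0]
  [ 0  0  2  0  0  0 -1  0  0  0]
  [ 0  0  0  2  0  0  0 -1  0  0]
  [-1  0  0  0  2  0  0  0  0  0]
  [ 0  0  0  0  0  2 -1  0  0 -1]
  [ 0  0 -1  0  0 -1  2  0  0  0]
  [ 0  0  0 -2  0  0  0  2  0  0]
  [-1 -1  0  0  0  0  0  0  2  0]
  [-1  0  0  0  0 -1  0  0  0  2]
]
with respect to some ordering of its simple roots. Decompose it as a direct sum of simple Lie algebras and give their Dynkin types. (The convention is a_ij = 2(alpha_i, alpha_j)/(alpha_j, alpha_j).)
The diagram associated to this matrix has two connected components: the simple roots {alpha_4, alpha_8} form a chain of 2 nodes with a double edge at one end; the terminal node there is the unique short simple root (B_2), and {alpha_1, alpha_2, alpha_3, alpha_5, alpha_6, alpha_7, alpha_9, alpha_10} form a chain of 7 nodes with one extra node attached to the third node from one end (E_8). A semisimple Lie algebra decomposes uniquely as the direct sum of simple ideals, one per connected component of its Dynkin diagram, so g ≅ B_2 ⊕ E_8 (dimension 10 + 248 = 258).

B_2 (so(5)) ⊕ E_8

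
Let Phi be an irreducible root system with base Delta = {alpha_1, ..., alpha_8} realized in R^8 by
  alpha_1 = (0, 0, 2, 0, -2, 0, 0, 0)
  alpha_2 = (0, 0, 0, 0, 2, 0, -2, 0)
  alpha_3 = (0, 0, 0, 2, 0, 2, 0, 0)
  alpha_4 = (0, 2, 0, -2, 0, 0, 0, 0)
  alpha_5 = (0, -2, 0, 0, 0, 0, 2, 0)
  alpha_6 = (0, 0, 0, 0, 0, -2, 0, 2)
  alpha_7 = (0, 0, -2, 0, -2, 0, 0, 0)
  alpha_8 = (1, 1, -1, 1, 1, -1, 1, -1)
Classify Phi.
Compute the Cartan integers a_ij = 2(alpha_i, alpha_j)/(alpha_j, alpha_j); the resulting 8x8 Cartan matrix is
[[2, -1, 0, 0, 0, 0, 0, -1], [-1, 2, 0, 0, -1, 0, -1, 0], [0, 0, 2, -1, 0, -1, 0, 0], [0, 0, -1, 2, -1, 0, 0, 0], [0, -1, 0, -1, 2, 0, 0, 0], [0, 0, -1, 0, 0, 2, 0, 0], [0, -1, 0, 0, 0, 0, 2, 0], [-1, 0, 0, 0, 0, 0, 0, 2]].
All simple roots have the same length, so the diagram is simply laced. The associated Dynkin diagram is a chain of 7 nodes with one extra node attached to the third node from one end (E_8), so the type is E_8.

E8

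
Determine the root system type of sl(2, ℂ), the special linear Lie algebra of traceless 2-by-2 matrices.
type A_1

This is sl(2), which has dimension 2^2 - 1 = 3 and rank 2 - 1 = 1 (a Cartan subalgebra is the diagonal traceless matrices). In the classification of classical Lie algebras, the special linear algebra sl(n+1) has type A_n; here n = 1, so the Dynkin diagram is a chain of 1 nodes with single edges (A_1). Hence the type is A_1.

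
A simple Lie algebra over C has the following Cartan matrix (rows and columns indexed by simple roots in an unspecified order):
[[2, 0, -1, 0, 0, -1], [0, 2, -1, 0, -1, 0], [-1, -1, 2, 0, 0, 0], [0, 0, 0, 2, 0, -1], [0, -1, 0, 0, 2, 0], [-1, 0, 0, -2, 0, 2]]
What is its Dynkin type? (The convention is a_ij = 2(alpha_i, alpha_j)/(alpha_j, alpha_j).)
B_6

The matrix has rank 6 with 2's on the diagonal. Reading the off-diagonal entries as Dynkin edges (a single edge where a_ij = a_ji = -1; a double or triple edge where a_ij * a_ji = 2 or 3), the diagram is a chain of 6 nodes with a double edge at one end; the terminal node there is the unique short simple root (B_6). One simple-root ordering that puts it in standard form is (alpha_5, alpha_2, alpha_3, alpha_1, alpha_6, alpha_4). So the algebra is type B_6, i.e. so(13).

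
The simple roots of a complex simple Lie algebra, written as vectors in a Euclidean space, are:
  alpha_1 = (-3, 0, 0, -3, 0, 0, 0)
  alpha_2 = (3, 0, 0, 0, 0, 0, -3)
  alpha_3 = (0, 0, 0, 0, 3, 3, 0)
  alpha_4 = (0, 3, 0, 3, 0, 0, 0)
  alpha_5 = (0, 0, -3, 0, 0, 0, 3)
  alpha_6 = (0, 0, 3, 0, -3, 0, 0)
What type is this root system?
type A_6

Compute the Cartan integers a_ij = 2(alpha_i, alpha_j)/(alpha_j, alpha_j); the resulting 6x6 Cartan matrix is
[[2, -1, 0, -1, 0, 0], [-1, 2, 0, 0, -1, 0], [0, 0, 2, 0, 0, -1], [-1, 0, 0, 2, 0, 0], [0, -1, 0, 0, 2, -1], [0, 0, -1, 0, -1, 2]].
All simple roots have the same length, so the diagram is simply laced. The associated Dynkin diagram is a chain of 6 nodes with single edges (A_6), so the type is A_6 (the algebra sl(7)).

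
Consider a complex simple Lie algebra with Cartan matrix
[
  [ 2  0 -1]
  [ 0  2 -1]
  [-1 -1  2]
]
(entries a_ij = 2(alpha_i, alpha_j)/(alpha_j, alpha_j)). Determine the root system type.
A3

The matrix has rank 3 with 2's on the diagonal. Reading the off-diagonal entries as Dynkin edges (a single edge where a_ij = a_ji = -1; a double or triple edge where a_ij * a_ji = 2 or 3), the diagram is a chain of 3 nodes with single edges (A_3). One simple-root ordering that puts it in standard form is (alpha_1, alpha_3, alpha_2). So the algebra is type A_3, i.e. sl(4).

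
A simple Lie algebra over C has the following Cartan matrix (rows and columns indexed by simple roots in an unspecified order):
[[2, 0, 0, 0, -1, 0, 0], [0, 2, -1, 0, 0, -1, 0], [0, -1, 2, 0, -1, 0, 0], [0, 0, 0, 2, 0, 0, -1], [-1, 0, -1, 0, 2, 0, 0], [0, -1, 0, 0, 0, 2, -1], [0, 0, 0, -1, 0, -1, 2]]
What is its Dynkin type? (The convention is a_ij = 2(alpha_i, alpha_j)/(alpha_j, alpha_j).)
type A_7

The matrix has rank 7 with 2's on the diagonal. Reading the off-diagonal entries as Dynkin edges (a single edge where a_ij = a_ji = -1; a double or triple edge where a_ij * a_ji = 2 or 3), the diagram is a chain of 7 nodes with single edges (A_7). One simple-root ordering that puts it in standard form is (alpha_4, alpha_7, alpha_6, alpha_2, alpha_3, alpha_5, alpha_1). So the algebra is type A_7, i.e. sl(8).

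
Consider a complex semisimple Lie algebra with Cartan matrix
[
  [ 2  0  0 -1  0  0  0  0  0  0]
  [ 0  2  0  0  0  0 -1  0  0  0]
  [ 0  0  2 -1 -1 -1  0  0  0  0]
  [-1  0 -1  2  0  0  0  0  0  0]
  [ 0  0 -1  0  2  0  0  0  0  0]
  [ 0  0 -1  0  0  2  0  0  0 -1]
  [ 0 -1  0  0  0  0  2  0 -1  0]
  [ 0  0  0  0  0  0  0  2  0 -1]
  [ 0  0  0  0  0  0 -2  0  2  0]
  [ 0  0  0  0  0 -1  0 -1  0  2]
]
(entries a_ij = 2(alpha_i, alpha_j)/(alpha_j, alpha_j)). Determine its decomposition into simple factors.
The diagram associated to this matrix has two connected components: the simple roots {alpha_2, alpha_7, alpha_9} form a chain of 3 nodes with a double edge at one end; the terminal node there is the unique long simple root (C_3), and {alpha_1, alpha_3, alpha_4, alpha_5, alpha_6, alpha_8, alpha_10} form a chain of 6 nodes with one extra node attached to the third node from one end (E_7). A semisimple Lie algebra decomposes uniquely as the direct sum of simple ideals, one per connected component of its Dynkin diagram, so g ≅ C_3 ⊕ E_7 (dimension 21 + 133 = 154).

C_3 ⊕ E_7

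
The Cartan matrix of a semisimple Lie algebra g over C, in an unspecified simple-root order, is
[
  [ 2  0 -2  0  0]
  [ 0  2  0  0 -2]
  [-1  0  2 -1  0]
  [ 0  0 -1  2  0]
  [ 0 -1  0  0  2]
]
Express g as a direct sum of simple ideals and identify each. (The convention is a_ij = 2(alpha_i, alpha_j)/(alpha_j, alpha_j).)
The diagram associated to this matrix has two connected components: the simple roots {alpha_2, alpha_5} form a chain of 2 nodes with a double edge at one end; the terminal node there is the unique short simple root (B_2), and {alpha_1, alpha_3, alpha_4} form a chain of 3 nodes with a double edge at one end; the terminal node there is the unique long simple root (C_3). A semisimple Lie algebra decomposes uniquely as the direct sum of simple ideals, one per connected component of its Dynkin diagram, so g ≅ B_2 ⊕ C_3 (dimension 10 + 21 = 31).

B2 ⊕ C3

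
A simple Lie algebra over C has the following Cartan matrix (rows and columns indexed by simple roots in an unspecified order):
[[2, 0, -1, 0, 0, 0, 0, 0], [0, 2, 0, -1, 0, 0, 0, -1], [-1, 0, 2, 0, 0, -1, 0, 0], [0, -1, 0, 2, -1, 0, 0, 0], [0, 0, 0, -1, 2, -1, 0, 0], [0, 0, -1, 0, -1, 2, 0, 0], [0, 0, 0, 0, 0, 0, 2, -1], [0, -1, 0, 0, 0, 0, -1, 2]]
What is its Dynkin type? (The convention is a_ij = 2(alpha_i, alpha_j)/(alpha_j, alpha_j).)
The matrix has rank 8 with 2's on the diagonal. Reading the off-diagonal entries as Dynkin edges (a single edge where a_ij = a_ji = -1; a double or triple edge where a_ij * a_ji = 2 or 3), the diagram is a chain of 8 nodes with single edges (A_8). One simple-root ordering that puts it in standard form is (alpha_1, alpha_3, alpha_6, alpha_5, alpha_4, alpha_2, alpha_8, alpha_7). So the algebra is type A_8, i.e. sl(9).

A_8 (sl(9))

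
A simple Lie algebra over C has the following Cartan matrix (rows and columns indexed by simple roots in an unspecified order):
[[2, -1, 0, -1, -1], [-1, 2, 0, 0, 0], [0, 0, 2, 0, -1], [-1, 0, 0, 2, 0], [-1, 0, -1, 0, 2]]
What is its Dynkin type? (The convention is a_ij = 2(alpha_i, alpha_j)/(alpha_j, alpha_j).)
The matrix has rank 5 with 2's on the diagonal. Reading the off-diagonal entries as Dynkin edges (a single edge where a_ij = a_ji = -1; a double or triple edge where a_ij * a_ji = 2 or 3), the diagram is a chain of 3 nodes with a fork of two nodes at one end (D_5). One simple-root ordering that puts it in standard form is (alpha_3, alpha_5, alpha_1, alpha_2, alpha_4). So the algebra is type D_5, i.e. so(10).

type D_5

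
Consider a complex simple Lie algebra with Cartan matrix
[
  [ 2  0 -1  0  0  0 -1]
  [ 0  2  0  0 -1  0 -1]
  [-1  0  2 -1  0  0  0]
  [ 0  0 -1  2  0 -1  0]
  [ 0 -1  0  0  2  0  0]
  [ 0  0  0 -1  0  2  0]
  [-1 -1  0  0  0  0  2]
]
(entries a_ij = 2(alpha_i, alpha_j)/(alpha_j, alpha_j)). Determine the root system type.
The matrix has rank 7 with 2's on the diagonal. Reading the off-diagonal entries as Dynkin edges (a single edge where a_ij = a_ji = -1; a double or triple edge where a_ij * a_ji = 2 or 3), the diagram is a chain of 7 nodes with single edges (A_7). One simple-root ordering that puts it in standard form is (alpha_6, alpha_4, alpha_3, alpha_1, alpha_7, alpha_2, alpha_5). So the algebra is type A_7, i.e. sl(8).

A_7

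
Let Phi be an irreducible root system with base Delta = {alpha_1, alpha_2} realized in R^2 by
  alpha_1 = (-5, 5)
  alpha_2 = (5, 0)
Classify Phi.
B2

Compute the Cartan integers a_ij = 2(alpha_i, alpha_j)/(alpha_j, alpha_j); the resulting 2x2 Cartan matrix is
[[2, -2], [-1, 2]].
The roots have two lengths (squared-length ratio 2:1); the short ones are alpha_{2}. The associated Dynkin diagram is a chain of 2 nodes with a double edge at one end; the terminal node there is the unique short simple root (B_2), so the type is B_2 (the algebra so(5)).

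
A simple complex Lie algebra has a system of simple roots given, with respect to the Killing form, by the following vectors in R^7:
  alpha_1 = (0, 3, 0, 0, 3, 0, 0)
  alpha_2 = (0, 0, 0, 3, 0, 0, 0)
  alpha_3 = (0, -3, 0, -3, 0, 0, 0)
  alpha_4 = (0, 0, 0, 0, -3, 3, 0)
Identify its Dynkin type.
Compute the Cartan integers a_ij = 2(alpha_i, alpha_j)/(alpha_j, alpha_j); the resulting 4x4 Cartan matrix is
[[2, 0, -1, -1], [0, 2, -1, 0], [-1, -2, 2, 0], [-1, 0, 0, 2]].
The roots have two lengths (squared-length ratio 2:1); the short ones are alpha_{2}. The associated Dynkin diagram is a chain of 4 nodes with a double edge at one end; the terminal node there is the unique short simple root (B_4), so the type is B_4 (the algebra so(9)).

type B_4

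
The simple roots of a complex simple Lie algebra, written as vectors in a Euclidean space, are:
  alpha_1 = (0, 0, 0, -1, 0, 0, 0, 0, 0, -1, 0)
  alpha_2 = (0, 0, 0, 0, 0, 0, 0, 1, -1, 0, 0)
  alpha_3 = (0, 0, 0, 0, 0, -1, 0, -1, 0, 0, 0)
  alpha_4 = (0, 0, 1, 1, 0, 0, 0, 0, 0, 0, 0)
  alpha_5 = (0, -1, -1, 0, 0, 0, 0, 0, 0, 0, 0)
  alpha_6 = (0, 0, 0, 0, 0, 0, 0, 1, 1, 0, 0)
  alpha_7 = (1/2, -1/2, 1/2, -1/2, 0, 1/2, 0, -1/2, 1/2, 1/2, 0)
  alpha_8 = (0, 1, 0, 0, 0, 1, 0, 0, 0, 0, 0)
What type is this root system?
E_8

Compute the Cartan integers a_ij = 2(alpha_i, alpha_j)/(alpha_j, alpha_j); the resulting 8x8 Cartan matrix is
[[2, 0, 0, -1, 0, 0, 0, 0], [0, 2, -1, 0, 0, 0, -1, 0], [0, -1, 2, 0, 0, -1, 0, -1], [-1, 0, 0, 2, -1, 0, 0, 0], [0, 0, 0, -1, 2, 0, 0, -1], [0, 0, -1, 0, 0, 2, 0, 0], [0, -1, 0, 0, 0, 0, 2, 0], [0, 0, -1, 0, -1, 0, 0, 2]].
All simple roots have the same length, so the diagram is simply laced. The associated Dynkin diagram is a chain of 7 nodes with one extra node attached to the third node from one end (E_8), so the type is E_8.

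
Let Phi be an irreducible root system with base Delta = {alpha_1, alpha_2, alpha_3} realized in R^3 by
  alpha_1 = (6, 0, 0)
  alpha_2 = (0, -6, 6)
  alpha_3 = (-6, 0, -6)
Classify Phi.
B_3

Compute the Cartan integers a_ij = 2(alpha_i, alpha_j)/(alpha_j, alpha_j); the resulting 3x3 Cartan matrix is
[[2, 0, -1], [0, 2, -1], [-2, -1, 2]].
The roots have two lengths (squared-length ratio 2:1); the short ones are alpha_{1}. The associated Dynkin diagram is a chain of 3 nodes with a double edge at one end; the terminal node there is the unique short simple root (B_3), so the type is B_3 (the algebra so(7)).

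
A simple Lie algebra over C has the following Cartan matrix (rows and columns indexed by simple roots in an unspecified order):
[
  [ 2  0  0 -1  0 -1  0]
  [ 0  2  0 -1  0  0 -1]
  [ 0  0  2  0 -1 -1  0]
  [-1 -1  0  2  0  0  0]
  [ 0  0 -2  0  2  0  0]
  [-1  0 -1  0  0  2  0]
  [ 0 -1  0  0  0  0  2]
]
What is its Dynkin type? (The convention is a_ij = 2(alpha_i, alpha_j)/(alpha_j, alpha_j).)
C7

The matrix has rank 7 with 2's on the diagonal. Reading the off-diagonal entries as Dynkin edges (a single edge where a_ij = a_ji = -1; a double or triple edge where a_ij * a_ji = 2 or 3), the diagram is a chain of 7 nodes with a double edge at one end; the terminal node there is the unique long simple root (C_7). One simple-root ordering that puts it in standard form is (alpha_7, alpha_2, alpha_4, alpha_1, alpha_6, alpha_3, alpha_5). So the algebra is type C_7, i.e. sp(14).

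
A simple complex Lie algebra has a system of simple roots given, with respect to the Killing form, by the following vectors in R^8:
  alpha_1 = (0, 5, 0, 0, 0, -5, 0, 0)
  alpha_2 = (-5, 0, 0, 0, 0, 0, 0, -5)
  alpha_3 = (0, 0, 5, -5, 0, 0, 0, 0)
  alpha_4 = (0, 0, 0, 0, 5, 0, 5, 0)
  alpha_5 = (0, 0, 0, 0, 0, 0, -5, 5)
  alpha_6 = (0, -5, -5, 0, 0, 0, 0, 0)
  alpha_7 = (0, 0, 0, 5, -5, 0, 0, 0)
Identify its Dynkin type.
A7

Compute the Cartan integers a_ij = 2(alpha_i, alpha_j)/(alpha_j, alpha_j); the resulting 7x7 Cartan matrix is
[[2, 0, 0, 0, 0, -1, 0], [0, 2, 0, 0, -1, 0, 0], [0, 0, 2, 0, 0, -1, -1], [0, 0, 0, 2, -1, 0, -1], [0, -1, 0, -1, 2, 0, 0], [-1, 0, -1, 0, 0, 2, 0], [0, 0, -1, -1, 0, 0, 2]].
All simple roots have the same length, so the diagram is simply laced. The associated Dynkin diagram is a chain of 7 nodes with single edges (A_7), so the type is A_7 (the algebra sl(8)).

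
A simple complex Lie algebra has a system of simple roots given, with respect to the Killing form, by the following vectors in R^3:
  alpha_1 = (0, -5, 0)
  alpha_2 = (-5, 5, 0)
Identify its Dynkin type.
Compute the Cartan integers a_ij = 2(alpha_i, alpha_j)/(alpha_j, alpha_j); the resulting 2x2 Cartan matrix is
[[2, -1], [-2, 2]].
The roots have two lengths (squared-length ratio 2:1); the short ones are alpha_{1}. The associated Dynkin diagram is a chain of 2 nodes with a double edge at one end; the terminal node there is the unique short simple root (B_2), so the type is B_2 (the algebra so(5)).

B2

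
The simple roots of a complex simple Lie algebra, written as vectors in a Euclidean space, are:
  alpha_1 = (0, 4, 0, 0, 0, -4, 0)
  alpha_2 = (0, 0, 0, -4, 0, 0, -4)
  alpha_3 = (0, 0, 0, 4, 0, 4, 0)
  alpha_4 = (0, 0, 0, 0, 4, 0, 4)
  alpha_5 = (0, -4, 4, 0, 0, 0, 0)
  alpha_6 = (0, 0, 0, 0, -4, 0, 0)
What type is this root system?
B_6

Compute the Cartan integers a_ij = 2(alpha_i, alpha_j)/(alpha_j, alpha_j); the resulting 6x6 Cartan matrix is
[[2, 0, -1, 0, -1, 0], [0, 2, -1, -1, 0, 0], [-1, -1, 2, 0, 0, 0], [0, -1, 0, 2, 0, -2], [-1, 0, 0, 0, 2, 0], [0, 0, 0, -1, 0, 2]].
The roots have two lengths (squared-length ratio 2:1); the short ones are alpha_{6}. The associated Dynkin diagram is a chain of 6 nodes with a double edge at one end; the terminal node there is the unique short simple root (B_6), so the type is B_6 (the algebra so(13)).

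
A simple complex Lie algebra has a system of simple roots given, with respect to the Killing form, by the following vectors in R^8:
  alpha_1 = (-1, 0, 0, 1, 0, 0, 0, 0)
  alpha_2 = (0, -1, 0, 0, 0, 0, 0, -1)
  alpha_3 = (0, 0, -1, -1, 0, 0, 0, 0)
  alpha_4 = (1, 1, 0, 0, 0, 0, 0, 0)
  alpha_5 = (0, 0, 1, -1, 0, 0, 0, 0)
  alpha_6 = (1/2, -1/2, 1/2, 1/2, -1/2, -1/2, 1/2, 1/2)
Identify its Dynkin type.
Compute the Cartan integers a_ij = 2(alpha_i, alpha_j)/(alpha_j, alpha_j); the resulting 6x6 Cartan matrix is
[[2, 0, -1, -1, -1, 0], [0, 2, 0, -1, 0, 0], [-1, 0, 2, 0, 0, -1], [-1, -1, 0, 2, 0, 0], [-1, 0, 0, 0, 2, 0], [0, 0, -1, 0, 0, 2]].
All simple roots have the same length, so the diagram is simply laced. The associated Dynkin diagram is a chain of 5 nodes with one extra node attached to the third node from one end (E_6), so the type is E_6.

E6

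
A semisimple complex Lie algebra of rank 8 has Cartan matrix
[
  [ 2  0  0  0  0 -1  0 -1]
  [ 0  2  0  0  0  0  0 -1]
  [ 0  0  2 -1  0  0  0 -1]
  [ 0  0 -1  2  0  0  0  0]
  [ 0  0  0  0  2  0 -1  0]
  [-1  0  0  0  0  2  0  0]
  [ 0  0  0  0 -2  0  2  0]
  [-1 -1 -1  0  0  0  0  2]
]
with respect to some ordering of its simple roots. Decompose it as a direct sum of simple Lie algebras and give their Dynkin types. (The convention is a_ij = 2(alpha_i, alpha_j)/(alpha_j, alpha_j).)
The diagram associated to this matrix has two connected components: the simple roots {alpha_5, alpha_7} form a chain of 2 nodes with a double edge at one end; the terminal node there is the unique short simple root (B_2), and {alpha_1, alpha_2, alpha_3, alpha_4, alpha_6, alpha_8} form a chain of 5 nodes with one extra node attached to the third node from one end (E_6). A semisimple Lie algebra decomposes uniquely as the direct sum of simple ideals, one per connected component of its Dynkin diagram, so g ≅ B_2 ⊕ E_6 (dimension 10 + 78 = 88).

B2 ⊕ E6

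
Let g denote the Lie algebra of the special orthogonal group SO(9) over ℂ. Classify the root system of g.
B_4

This is so(9) with 9 odd, which has dimension 9(9-1)/2 = 36 and rank (9-1)/2 = 4. In the classification of classical Lie algebras, the orthogonal algebra so(2n+1) in an odd number of variables has type B_n; here n = 4, so the Dynkin diagram is a chain of 4 nodes with a double edge at one end; the terminal node there is the unique short simple root (B_4). Hence the type is B_4.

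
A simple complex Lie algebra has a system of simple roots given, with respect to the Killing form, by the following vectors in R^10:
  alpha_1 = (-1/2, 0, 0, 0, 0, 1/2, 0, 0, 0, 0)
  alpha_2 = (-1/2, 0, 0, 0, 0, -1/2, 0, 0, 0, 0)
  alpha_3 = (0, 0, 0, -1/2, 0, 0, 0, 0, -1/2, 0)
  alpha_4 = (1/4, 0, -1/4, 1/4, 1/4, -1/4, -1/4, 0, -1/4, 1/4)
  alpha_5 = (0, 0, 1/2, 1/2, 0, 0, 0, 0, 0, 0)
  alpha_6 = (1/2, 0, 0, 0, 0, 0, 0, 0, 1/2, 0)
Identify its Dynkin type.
Compute the Cartan integers a_ij = 2(alpha_i, alpha_j)/(alpha_j, alpha_j); the resulting 6x6 Cartan matrix is
[[2, 0, 0, -1, 0, -1], [0, 2, 0, 0, 0, -1], [0, 0, 2, 0, -1, -1], [-1, 0, 0, 2, 0, 0], [0, 0, -1, 0, 2, 0], [-1, -1, -1, 0, 0, 2]].
All simple roots have the same length, so the diagram is simply laced. The associated Dynkin diagram is a chain of 5 nodes with one extra node attached to the third node from one end (E_6), so the type is E_6.

E6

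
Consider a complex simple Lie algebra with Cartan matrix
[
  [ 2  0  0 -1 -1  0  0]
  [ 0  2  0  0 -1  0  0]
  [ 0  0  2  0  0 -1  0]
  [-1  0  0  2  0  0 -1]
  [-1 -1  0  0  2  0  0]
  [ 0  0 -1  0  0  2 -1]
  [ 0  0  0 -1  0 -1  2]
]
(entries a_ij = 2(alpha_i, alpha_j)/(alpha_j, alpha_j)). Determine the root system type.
The matrix has rank 7 with 2's on the diagonal. Reading the off-diagonal entries as Dynkin edges (a single edge where a_ij = a_ji = -1; a double or triple edge where a_ij * a_ji = 2 or 3), the diagram is a chain of 7 nodes with single edges (A_7). One simple-root ordering that puts it in standard form is (alpha_2, alpha_5, alpha_1, alpha_4, alpha_7, alpha_6, alpha_3). So the algebra is type A_7, i.e. sl(8).

A_7 (sl(8))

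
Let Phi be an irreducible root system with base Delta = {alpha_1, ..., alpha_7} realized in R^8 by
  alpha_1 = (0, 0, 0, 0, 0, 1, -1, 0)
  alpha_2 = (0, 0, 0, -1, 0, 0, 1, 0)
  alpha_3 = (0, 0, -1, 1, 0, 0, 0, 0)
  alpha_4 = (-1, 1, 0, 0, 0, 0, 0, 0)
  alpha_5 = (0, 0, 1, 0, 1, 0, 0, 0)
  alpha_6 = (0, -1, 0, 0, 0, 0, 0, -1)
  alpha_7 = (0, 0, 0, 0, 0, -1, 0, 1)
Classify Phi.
Compute the Cartan integers a_ij = 2(alpha_i, alpha_j)/(alpha_j, alpha_j); the resulting 7x7 Cartan matrix is
[[2, -1, 0, 0, 0, 0, -1], [-1, 2, -1, 0, 0, 0, 0], [0, -1, 2, 0, -1, 0, 0], [0, 0, 0, 2, 0, -1, 0], [0, 0, -1, 0, 2, 0, 0], [0, 0, 0, -1, 0, 2, -1], [-1, 0, 0, 0, 0, -1, 2]].
All simple roots have the same length, so the diagram is simply laced. The associated Dynkin diagram is a chain of 7 nodes with single edges (A_7), so the type is A_7 (the algebra sl(8)).

A7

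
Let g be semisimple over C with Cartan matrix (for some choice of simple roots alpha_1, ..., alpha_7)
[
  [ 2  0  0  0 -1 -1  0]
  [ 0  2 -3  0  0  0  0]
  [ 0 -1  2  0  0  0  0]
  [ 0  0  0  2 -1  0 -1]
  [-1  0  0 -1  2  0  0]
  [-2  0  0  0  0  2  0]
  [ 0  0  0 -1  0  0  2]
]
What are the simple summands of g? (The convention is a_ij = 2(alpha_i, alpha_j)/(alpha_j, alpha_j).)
The diagram associated to this matrix has two connected components: the simple roots {alpha_1, alpha_4, alpha_5, alpha_6, alpha_7} form a chain of 5 nodes with a double edge at one end; the terminal node there is the unique long simple root (C_5), and {alpha_2, alpha_3} form two nodes joined by a triple edge (G_2). A semisimple Lie algebra decomposes uniquely as the direct sum of simple ideals, one per connected component of its Dynkin diagram, so g ≅ C_5 ⊕ G_2 (dimension 55 + 14 = 69).

type C_5 ⊕ type G_2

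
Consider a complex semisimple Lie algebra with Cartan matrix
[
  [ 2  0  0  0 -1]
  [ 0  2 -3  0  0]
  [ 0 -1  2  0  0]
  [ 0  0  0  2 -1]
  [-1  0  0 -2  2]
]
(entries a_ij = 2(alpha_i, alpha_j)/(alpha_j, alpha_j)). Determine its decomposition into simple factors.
B_3 + G_2

The diagram associated to this matrix has two connected components: the simple roots {alpha_1, alpha_4, alpha_5} form a chain of 3 nodes with a double edge at one end; the terminal node there is the unique short simple root (B_3), and {alpha_2, alpha_3} form two nodes joined by a triple edge (G_2). A semisimple Lie algebra decomposes uniquely as the direct sum of simple ideals, one per connected component of its Dynkin diagram, so g ≅ B_3 ⊕ G_2 (dimension 21 + 14 = 35).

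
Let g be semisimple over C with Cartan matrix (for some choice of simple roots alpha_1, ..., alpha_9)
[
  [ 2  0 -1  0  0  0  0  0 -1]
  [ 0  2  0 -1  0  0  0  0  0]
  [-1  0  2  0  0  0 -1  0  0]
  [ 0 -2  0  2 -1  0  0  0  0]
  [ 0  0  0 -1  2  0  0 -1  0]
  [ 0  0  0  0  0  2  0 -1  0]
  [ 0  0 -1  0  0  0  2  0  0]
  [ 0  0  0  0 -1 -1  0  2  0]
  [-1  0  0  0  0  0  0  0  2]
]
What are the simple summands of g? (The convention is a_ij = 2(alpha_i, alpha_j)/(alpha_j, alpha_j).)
The diagram associated to this matrix has two connected components: the simple roots {alpha_1, alpha_3, alpha_7, alpha_9} form a chain of 4 nodes with single edges (A_4), and {alpha_2, alpha_4, alpha_5, alpha_6, alpha_8} form a chain of 5 nodes with a double edge at one end; the terminal node there is the unique short simple root (B_5). A semisimple Lie algebra decomposes uniquely as the direct sum of simple ideals, one per connected component of its Dynkin diagram, so g ≅ A_4 ⊕ B_5 (dimension 24 + 55 = 79).

A4 ⊕ B5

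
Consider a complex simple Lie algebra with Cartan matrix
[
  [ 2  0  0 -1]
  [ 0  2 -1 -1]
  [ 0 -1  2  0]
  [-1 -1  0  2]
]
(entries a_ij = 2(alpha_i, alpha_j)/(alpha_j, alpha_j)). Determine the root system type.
A4

The matrix has rank 4 with 2's on the diagonal. Reading the off-diagonal entries as Dynkin edges (a single edge where a_ij = a_ji = -1; a double or triple edge where a_ij * a_ji = 2 or 3), the diagram is a chain of 4 nodes with single edges (A_4). One simple-root ordering that puts it in standard form is (alpha_1, alpha_4, alpha_2, alpha_3). So the algebra is type A_4, i.e. sl(5).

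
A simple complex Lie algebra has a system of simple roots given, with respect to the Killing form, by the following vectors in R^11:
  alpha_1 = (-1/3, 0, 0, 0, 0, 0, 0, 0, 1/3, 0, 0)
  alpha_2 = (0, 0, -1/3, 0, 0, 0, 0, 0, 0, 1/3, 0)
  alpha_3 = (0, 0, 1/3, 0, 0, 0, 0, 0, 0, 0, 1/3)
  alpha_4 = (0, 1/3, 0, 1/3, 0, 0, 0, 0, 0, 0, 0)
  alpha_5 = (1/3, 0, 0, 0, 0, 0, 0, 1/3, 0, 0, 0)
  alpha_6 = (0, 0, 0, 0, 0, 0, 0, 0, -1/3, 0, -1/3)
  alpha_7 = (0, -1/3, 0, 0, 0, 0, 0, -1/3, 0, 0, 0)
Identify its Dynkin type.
Compute the Cartan integers a_ij = 2(alpha_i, alpha_j)/(alpha_j, alpha_j); the resulting 7x7 Cartan matrix is
[[2, 0, 0, 0, -1, -1, 0], [0, 2, -1, 0, 0, 0, 0], [0, -1, 2, 0, 0, -1, 0], [0, 0, 0, 2, 0, 0, -1], [-1, 0, 0, 0, 2, 0, -1], [-1, 0, -1, 0, 0, 2, 0], [0, 0, 0, -1, -1, 0, 2]].
All simple roots have the same length, so the diagram is simply laced. The associated Dynkin diagram is a chain of 7 nodes with single edges (A_7), so the type is A_7 (the algebra sl(8)).

A_7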